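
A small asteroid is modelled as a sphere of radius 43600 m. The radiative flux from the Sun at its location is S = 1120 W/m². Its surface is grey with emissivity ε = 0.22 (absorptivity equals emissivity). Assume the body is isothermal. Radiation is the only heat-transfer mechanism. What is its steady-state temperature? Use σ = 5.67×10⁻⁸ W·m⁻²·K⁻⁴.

T ≈ 265 K

At equilibrium, absorbed power = emitted power.
Absorbing cross-section = πr² = 5.972×10⁹ m²; emitting surface = 4πr² = 2.389×10¹⁰ m² (ratio 4).
εS·A_cross = εσ·A_surf·T⁴  ⇒  T⁴ = S/(4σ)   (ε cancels).
T⁴ = 1120/(4·5.67×10⁻⁸) = 4.938×10⁹ K⁴.
T = (4.938×10⁹)^(1/4).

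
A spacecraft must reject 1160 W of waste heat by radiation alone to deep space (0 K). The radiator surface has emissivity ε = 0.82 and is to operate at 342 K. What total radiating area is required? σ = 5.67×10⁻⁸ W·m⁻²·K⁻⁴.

A ≈ 1.82 m²

P = εσA T⁴ ⇒ A = P/(εσT⁴).
T⁴ = 1.368×10¹⁰ K⁴.
A = 1160/(0.82 × 5.67×10⁻⁸ × 1.368×10¹⁰).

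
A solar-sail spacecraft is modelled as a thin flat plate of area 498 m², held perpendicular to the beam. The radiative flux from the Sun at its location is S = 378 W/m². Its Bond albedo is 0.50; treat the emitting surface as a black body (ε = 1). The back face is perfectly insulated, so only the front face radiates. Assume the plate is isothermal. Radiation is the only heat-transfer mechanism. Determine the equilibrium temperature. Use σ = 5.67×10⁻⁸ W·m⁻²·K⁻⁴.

At equilibrium, absorbed power = emitted power.
Absorbing cross-section = A = 498.0 m²; emitting surface = A = 498.0 m² (ratio 1).
(1−a)S·A_cross = εσ·A_surf·T⁴  ⇒  T⁴ = (1−a)S/(1σ).
T⁴ = 0.500·378/(1·5.67×10⁻⁸) = 3.333×10⁹ K⁴.
T = (3.333×10⁹)^(1/4).

T ≈ 240 K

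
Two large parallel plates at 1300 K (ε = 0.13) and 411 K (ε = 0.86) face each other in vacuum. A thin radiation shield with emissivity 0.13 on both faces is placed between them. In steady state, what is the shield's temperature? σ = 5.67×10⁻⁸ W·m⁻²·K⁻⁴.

T_s ≈ 1010 K

In steady state the net flux on the hot side equals that on the cold side.
σ(T₁⁴−T_s⁴)/D₁ = σ(T_s⁴−T₂⁴)/D₂, with D₁ = 1/ε₁+1/ε_s−1 = 14.38, D₂ = 1/ε_s+1/ε₂−1 = 7.855.
Solve for T_s⁴: T_s⁴ = (D₂·T₁⁴ + D₁·T₂⁴)/(D₁+D₂) = 1.027×10¹² K⁴.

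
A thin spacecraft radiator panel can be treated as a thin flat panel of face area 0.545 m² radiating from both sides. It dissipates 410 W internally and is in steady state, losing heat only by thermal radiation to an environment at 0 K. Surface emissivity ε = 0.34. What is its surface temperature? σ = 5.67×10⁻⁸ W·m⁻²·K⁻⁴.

Steady state: internal power = radiated power, P = εσA T⁴.
Radiating area A = 2·0.545 = 1.090 m².
T⁴ = P/(εσA) = 410/(0.34·5.67×10⁻⁸·1.090) = 1.951×10¹⁰ K⁴.
T = (1.951×10¹⁰)^(1/4).

T ≈ 374 K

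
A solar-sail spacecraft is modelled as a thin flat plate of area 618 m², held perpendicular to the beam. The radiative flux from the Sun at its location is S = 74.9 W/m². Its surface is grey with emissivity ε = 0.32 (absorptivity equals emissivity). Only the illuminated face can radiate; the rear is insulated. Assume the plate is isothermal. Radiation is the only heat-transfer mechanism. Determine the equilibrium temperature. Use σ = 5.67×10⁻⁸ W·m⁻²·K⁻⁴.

T ≈ 191 K

At equilibrium, absorbed power = emitted power.
Absorbing cross-section = A = 618.0 m²; emitting surface = A = 618.0 m² (ratio 1).
εS·A_cross = εσ·A_surf·T⁴  ⇒  T⁴ = S/(1σ)   (ε cancels).
T⁴ = 74.9/(1·5.67×10⁻⁸) = 1.321×10⁹ K⁴.
T = (1.321×10⁹)^(1/4).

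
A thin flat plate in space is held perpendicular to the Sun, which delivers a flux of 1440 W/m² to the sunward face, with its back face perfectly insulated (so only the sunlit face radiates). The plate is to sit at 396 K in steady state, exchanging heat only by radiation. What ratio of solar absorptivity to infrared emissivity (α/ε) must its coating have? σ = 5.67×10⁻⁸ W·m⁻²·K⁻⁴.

α/ε ≈ 0.968

Balance: αS·A = εσ·1A·T⁴ ⇒ α/ε = σT⁴/S.
α/ε = 5.67×10⁻⁸·(396)⁴/1440 = 5.67×10⁻⁸·2.459×10¹⁰/1440.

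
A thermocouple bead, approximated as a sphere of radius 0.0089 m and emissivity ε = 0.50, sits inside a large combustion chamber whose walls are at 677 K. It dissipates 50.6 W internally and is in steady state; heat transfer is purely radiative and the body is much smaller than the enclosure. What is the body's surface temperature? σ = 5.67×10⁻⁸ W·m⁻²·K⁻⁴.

For a small grey body in a large enclosure, net radiated power = εσA(T⁴ − T_w⁴).
Steady state: P = εσA(T⁴ − T_w⁴) with A = 4πr² = 9.954×10⁻⁴ m².
T⁴ = P/(εσA) + T_w⁴ = 50.6/(0.50·5.67×10⁻⁸·9.954×10⁻⁴) + (677)⁴
    = 1.793×10¹² + 2.101×10¹¹ = 2.003×10¹² K⁴.

T ≈ 1190 K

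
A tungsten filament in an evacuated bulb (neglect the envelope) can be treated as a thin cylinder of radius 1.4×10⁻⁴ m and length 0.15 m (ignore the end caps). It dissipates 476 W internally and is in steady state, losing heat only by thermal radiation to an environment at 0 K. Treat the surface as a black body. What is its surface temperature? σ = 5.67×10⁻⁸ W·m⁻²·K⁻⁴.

T ≈ 2820 K

Steady state: internal power = radiated power, P = εσA T⁴.
Radiating area A = 2πrL = 1.319×10⁻⁴ m².
T⁴ = P/(εσA) = 476/(1.0·5.67×10⁻⁸·1.319×10⁻⁴) = 6.362×10¹³ K⁴.
T = (6.362×10¹³)^(1/4).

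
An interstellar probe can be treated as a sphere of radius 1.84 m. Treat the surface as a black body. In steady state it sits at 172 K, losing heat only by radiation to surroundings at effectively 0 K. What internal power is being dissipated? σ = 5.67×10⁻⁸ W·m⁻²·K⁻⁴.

P ≈ 2110 W

Steady state: P = εσA T⁴.
A = 4πr² = 42.54 m²; T⁴ = (172)⁴ = 8.752×10⁸ K⁴.
P = 1.0 × 5.67×10⁻⁸ × 42.54 × 8.752×10⁸.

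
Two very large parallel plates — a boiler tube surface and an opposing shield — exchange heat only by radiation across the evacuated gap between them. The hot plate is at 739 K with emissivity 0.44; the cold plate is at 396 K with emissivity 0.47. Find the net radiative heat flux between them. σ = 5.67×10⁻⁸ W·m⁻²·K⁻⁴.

q ≈ 4560 W/m²

For two infinite grey parallel plates, q = σ(T₁⁴ − T₂⁴)/(1/ε₁ + 1/ε₂ − 1).
T₁⁴ − T₂⁴ = 2.982×10¹¹ − 2.459×10¹⁰ = 2.737×10¹¹ K⁴.
1/ε₁ + 1/ε₂ − 1 = 2.273 + 2.128 − 1 = 3.400.
q = 5.67×10⁻⁸ × 2.737×10¹¹ / 3.400.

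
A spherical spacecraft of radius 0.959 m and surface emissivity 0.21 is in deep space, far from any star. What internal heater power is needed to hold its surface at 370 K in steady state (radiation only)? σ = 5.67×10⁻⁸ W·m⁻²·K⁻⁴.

P ≈ 2580 W

P = εσ·4πr²·T⁴.
4πr² = 11.56 m²; T⁴ = 1.874×10¹⁰ K⁴.
P = 0.21·5.67×10⁻⁸·11.56·1.874×10¹⁰.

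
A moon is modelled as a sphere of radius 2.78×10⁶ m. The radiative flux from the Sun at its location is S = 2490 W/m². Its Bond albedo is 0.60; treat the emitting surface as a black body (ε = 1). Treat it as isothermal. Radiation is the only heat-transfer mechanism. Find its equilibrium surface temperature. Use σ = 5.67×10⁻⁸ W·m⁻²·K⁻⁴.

At equilibrium, absorbed power = emitted power.
Absorbing cross-section = πr² = 2.428×10¹³ m²; emitting surface = 4πr² = 9.712×10¹³ m² (ratio 4).
(1−a)S·A_cross = εσ·A_surf·T⁴  ⇒  T⁴ = (1−a)S/(4σ).
T⁴ = 0.400·2490/(4·5.67×10⁻⁸) = 4.392×10⁹ K⁴.
T = (4.392×10⁹)^(1/4).

T ≈ 257 K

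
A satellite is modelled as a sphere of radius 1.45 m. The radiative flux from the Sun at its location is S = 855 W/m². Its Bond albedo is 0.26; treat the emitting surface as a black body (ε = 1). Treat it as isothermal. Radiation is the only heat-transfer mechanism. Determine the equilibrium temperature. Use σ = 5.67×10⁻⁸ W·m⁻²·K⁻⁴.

T ≈ 230 K

At equilibrium, absorbed power = emitted power.
Absorbing cross-section = πr² = 6.605 m²; emitting surface = 4πr² = 26.42 m² (ratio 4).
(1−a)S·A_cross = εσ·A_surf·T⁴  ⇒  T⁴ = (1−a)S/(4σ).
T⁴ = 0.740·855/(4·5.67×10⁻⁸) = 2.790×10⁹ K⁴.
T = (2.790×10⁹)^(1/4).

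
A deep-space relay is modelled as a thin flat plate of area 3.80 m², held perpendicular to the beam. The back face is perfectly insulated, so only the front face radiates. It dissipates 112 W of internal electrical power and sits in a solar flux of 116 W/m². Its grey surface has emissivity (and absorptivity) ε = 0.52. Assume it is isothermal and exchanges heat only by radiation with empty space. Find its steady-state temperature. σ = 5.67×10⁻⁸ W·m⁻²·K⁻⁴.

At steady state, absorbed solar power + internal power = radiated power.
Absorbed: α·S·A_cross = 0.52·116·3.800 = 229.2 W (cross-section A).
Total input = 229.2 + 112 = 341.2 W.
Radiated: εσ·A_surf·T⁴ with A_surf = A = 3.800 m².
T⁴ = 341.2/(0.52·5.67×10⁻⁸·3.800) = 3.046×10⁹ K⁴.

T ≈ 235 K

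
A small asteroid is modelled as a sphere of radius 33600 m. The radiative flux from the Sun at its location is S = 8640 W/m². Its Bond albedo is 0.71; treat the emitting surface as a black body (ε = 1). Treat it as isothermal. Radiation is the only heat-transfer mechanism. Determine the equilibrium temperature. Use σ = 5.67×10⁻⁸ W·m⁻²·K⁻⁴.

T ≈ 324 K

At equilibrium, absorbed power = emitted power.
Absorbing cross-section = πr² = 3.547×10⁹ m²; emitting surface = 4πr² = 1.419×10¹⁰ m² (ratio 4).
(1−a)S·A_cross = εσ·A_surf·T⁴  ⇒  T⁴ = (1−a)S/(4σ).
T⁴ = 0.290·8640/(4·5.67×10⁻⁸) = 1.105×10¹⁰ K⁴.
T = (1.105×10¹⁰)^(1/4).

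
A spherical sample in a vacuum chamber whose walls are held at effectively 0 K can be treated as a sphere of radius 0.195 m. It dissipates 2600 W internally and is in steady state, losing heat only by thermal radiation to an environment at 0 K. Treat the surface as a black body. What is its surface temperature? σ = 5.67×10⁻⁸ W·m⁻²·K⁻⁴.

Steady state: internal power = radiated power, P = εσA T⁴.
Radiating area A = 4πr² = 0.4778 m².
T⁴ = P/(εσA) = 2600/(1.0·5.67×10⁻⁸·0.4778) = 9.596×10¹⁰ K⁴.
T = (9.596×10¹⁰)^(1/4).

T ≈ 557 K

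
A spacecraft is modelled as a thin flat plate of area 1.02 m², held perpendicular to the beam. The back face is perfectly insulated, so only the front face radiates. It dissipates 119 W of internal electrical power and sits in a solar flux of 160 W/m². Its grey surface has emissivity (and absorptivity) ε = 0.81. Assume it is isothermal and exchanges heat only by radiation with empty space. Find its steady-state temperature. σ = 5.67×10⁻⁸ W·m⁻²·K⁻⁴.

T ≈ 271 K

At steady state, absorbed solar power + internal power = radiated power.
Absorbed: α·S·A_cross = 0.81·160·1.020 = 132.2 W (cross-section A).
Total input = 132.2 + 119 = 251.2 W.
Radiated: εσ·A_surf·T⁴ with A_surf = A = 1.020 m².
T⁴ = 251.2/(0.81·5.67×10⁻⁸·1.020) = 5.362×10⁹ K⁴.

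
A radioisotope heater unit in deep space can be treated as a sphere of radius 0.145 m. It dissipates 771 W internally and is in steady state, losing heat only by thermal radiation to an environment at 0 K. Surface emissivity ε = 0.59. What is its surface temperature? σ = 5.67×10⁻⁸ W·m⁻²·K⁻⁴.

T ≈ 543 K

Steady state: internal power = radiated power, P = εσA T⁴.
Radiating area A = 4πr² = 0.2642 m².
T⁴ = P/(εσA) = 771/(0.59·5.67×10⁻⁸·0.2642) = 8.723×10¹⁰ K⁴.
T = (8.723×10¹⁰)^(1/4).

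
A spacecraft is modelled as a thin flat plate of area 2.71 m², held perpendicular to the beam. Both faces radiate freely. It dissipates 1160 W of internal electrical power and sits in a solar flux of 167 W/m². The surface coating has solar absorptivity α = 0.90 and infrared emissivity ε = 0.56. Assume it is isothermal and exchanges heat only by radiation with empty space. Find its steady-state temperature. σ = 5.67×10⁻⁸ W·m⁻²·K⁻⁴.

At steady state, absorbed solar power + internal power = radiated power.
Absorbed: α·S·A_cross = 0.90·167·2.710 = 407.3 W (cross-section A).
Total input = 407.3 + 1160 = 1567 W.
Radiated: εσ·A_surf·T⁴ with A_surf = 2A = 5.420 m².
T⁴ = 1567/(0.56·5.67×10⁻⁸·5.420) = 9.107×10⁹ K⁴.

T ≈ 309 K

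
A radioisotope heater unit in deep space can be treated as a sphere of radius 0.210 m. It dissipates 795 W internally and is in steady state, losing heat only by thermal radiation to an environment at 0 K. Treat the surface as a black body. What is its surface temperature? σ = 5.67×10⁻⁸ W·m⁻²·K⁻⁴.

T ≈ 399 K

Steady state: internal power = radiated power, P = εσA T⁴.
Radiating area A = 4πr² = 0.5542 m².
T⁴ = P/(εσA) = 795/(1.0·5.67×10⁻⁸·0.5542) = 2.530×10¹⁰ K⁴.
T = (2.530×10¹⁰)^(1/4).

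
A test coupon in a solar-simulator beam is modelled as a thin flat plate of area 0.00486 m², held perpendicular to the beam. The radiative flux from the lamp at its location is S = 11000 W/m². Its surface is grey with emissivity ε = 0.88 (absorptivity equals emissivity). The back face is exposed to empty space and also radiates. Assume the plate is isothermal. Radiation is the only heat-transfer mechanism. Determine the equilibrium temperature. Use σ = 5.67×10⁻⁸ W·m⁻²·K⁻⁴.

At equilibrium, absorbed power = emitted power.
Absorbing cross-section = A = 0.004860 m²; emitting surface = 2A = 0.009720 m² (ratio 2).
εS·A_cross = εσ·A_surf·T⁴  ⇒  T⁴ = S/(2σ)   (ε cancels).
T⁴ = 11000/(2·5.67×10⁻⁸) = 9.700×10¹⁰ K⁴.
T = (9.700×10¹⁰)^(1/4).

T ≈ 558 K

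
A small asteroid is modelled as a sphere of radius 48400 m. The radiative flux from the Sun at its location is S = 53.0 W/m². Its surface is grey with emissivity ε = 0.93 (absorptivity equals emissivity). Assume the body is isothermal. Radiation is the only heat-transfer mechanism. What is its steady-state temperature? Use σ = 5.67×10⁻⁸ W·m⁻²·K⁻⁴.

At equilibrium, absorbed power = emitted power.
Absorbing cross-section = πr² = 7.359×10⁹ m²; emitting surface = 4πr² = 2.944×10¹⁰ m² (ratio 4).
εS·A_cross = εσ·A_surf·T⁴  ⇒  T⁴ = S/(4σ)   (ε cancels).
T⁴ = 53.0/(4·5.67×10⁻⁸) = 2.337×10⁸ K⁴.
T = (2.337×10⁸)^(1/4).

T ≈ 124 K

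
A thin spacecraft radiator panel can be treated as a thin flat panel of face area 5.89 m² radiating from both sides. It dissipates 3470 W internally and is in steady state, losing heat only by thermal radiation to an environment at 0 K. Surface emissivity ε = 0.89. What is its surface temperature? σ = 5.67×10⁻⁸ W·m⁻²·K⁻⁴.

T ≈ 276 K

Steady state: internal power = radiated power, P = εσA T⁴.
Radiating area A = 2·5.89 = 11.78 m².
T⁴ = P/(εσA) = 3470/(0.89·5.67×10⁻⁸·11.78) = 5.837×10⁹ K⁴.
T = (5.837×10⁹)^(1/4).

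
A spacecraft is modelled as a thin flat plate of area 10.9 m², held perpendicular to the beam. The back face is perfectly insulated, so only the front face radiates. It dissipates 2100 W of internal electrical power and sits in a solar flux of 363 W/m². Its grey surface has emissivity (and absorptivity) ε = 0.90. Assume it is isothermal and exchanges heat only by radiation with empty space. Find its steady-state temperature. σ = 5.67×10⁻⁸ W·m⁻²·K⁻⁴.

T ≈ 318 K

At steady state, absorbed solar power + internal power = radiated power.
Absorbed: α·S·A_cross = 0.90·363·10.90 = 3561 W (cross-section A).
Total input = 3561 + 2100 = 5661 W.
Radiated: εσ·A_surf·T⁴ with A_surf = A = 10.90 m².
T⁴ = 5661/(0.90·5.67×10⁻⁸·10.90) = 1.018×10¹⁰ K⁴.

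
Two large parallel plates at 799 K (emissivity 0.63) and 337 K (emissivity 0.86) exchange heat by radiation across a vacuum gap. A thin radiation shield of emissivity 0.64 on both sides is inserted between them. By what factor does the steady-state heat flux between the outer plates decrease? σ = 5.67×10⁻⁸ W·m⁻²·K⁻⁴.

Without shield: q₀ = σΔ(T⁴)/(1/ε₁+1/ε₂−1) with denominator 1.750.
With shield the two gaps are in series; the resistances add: (1/ε₁+1/ε_s−1)+(1/ε_s+1/ε₂−1) = 2.150+1.725 = 3.875.
Heat-flux ratio q₀/q = 3.875/1.750.

factor ≈ 2.21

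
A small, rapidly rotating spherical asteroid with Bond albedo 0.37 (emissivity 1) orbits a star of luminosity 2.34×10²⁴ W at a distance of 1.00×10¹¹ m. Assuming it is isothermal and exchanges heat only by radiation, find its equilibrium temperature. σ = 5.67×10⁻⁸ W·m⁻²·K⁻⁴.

T ≈ 84.8 K

First find the stellar flux at distance d: S = L/(4πd²) = 2.34×10²⁴/(4π·(1.00×10¹¹)²) = 18.62 W/m².
For an isothermal sphere, absorbed (1−a)S·πr² = emitted σ·4πr²·T⁴, so T⁴ = (1−a)S/(4σ).
T⁴ = 0.630·18.62/(4·5.67×10⁻⁸) = 5.173×10⁷ K⁴.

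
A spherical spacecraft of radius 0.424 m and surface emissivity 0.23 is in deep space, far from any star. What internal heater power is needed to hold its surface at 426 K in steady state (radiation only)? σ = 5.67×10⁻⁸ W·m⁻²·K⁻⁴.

P = εσ·4πr²·T⁴.
4πr² = 2.259 m²; T⁴ = 3.293×10¹⁰ K⁴.
P = 0.23·5.67×10⁻⁸·2.259·3.293×10¹⁰.

P ≈ 970 W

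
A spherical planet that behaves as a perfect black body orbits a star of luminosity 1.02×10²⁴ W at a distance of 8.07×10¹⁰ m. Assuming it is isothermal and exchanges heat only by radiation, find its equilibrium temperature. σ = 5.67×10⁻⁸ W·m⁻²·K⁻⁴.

First find the stellar flux at distance d: S = L/(4πd²) = 1.02×10²⁴/(4π·(8.07×10¹⁰)²) = 12.46 W/m².
For an isothermal sphere, absorbed (1−a)S·πr² = emitted σ·4πr²·T⁴, so T⁴ = (1−a)S/(4σ).
T⁴ = 1.00·12.46/(4·5.67×10⁻⁸) = 5.495×10⁷ K⁴.

T ≈ 86.1 K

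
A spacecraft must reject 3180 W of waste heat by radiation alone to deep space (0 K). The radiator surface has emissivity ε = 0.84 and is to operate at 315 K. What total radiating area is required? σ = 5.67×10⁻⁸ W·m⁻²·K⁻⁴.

A ≈ 6.78 m²

P = εσA T⁴ ⇒ A = P/(εσT⁴).
T⁴ = 9.846×10⁹ K⁴.
A = 3180/(0.84 × 5.67×10⁻⁸ × 9.846×10⁹).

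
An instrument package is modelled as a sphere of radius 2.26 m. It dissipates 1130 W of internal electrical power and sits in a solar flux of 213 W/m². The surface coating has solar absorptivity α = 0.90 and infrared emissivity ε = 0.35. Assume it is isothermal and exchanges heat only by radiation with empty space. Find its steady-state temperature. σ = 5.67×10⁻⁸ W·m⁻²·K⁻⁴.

T ≈ 240 K

At steady state, absorbed solar power + internal power = radiated power.
Absorbed: α·S·A_cross = 0.90·213·16.05 = 3076 W (cross-section πr²).
Total input = 3076 + 1130 = 4206 W.
Radiated: εσ·A_surf·T⁴ with A_surf = 4πr² = 64.18 m².
T⁴ = 4206/(0.35·5.67×10⁻⁸·64.18) = 3.302×10⁹ K⁴.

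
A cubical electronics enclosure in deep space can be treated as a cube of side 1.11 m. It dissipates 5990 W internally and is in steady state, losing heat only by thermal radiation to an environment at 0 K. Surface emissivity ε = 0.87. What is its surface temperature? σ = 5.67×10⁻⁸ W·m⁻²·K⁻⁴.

Steady state: internal power = radiated power, P = εσA T⁴.
Radiating area A = 6L² = 7.393 m².
T⁴ = P/(εσA) = 5990/(0.87·5.67×10⁻⁸·7.393) = 1.643×10¹⁰ K⁴.
T = (1.643×10¹⁰)^(1/4).

T ≈ 358 K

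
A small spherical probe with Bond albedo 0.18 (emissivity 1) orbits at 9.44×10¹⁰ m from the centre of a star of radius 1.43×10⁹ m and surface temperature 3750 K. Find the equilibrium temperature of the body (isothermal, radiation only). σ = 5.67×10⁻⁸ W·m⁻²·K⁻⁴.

T ≈ 311 K

The star's surface emits σT_*⁴; at distance d the flux is S = σT_*⁴(R_*/d)².
S = 5.67×10⁻⁸·(3750)⁴·(1.43×10⁹/9.44×10¹⁰)² = 2573 W/m².
For an isothermal sphere T⁴ = (1−a)S/(4σ) = 9.303×10⁹ K⁴.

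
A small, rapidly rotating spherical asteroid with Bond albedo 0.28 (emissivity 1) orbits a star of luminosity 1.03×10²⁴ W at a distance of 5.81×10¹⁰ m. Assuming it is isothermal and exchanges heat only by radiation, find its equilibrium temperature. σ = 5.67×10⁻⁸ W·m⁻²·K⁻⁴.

First find the stellar flux at distance d: S = L/(4πd²) = 1.03×10²⁴/(4π·(5.81×10¹⁰)²) = 24.28 W/m².
For an isothermal sphere, absorbed (1−a)S·πr² = emitted σ·4πr²·T⁴, so T⁴ = (1−a)S/(4σ).
T⁴ = 0.720·24.28/(4·5.67×10⁻⁸) = 7.708×10⁷ K⁴.

T ≈ 93.7 K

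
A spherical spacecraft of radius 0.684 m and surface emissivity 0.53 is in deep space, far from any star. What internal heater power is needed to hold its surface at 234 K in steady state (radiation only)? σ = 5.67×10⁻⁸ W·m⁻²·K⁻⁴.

P = εσ·4πr²·T⁴.
4πr² = 5.879 m²; T⁴ = 2.998×10⁹ K⁴.
P = 0.53·5.67×10⁻⁸·5.879·2.998×10⁹.

P ≈ 530 W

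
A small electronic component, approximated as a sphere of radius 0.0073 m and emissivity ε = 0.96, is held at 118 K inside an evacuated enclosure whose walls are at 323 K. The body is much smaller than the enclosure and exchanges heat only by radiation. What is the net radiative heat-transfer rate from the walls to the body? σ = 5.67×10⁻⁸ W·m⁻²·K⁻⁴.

For a small grey body in a large enclosure: P_net = εσA(T_body⁴ − T_wall⁴).
A = 4πr² = 6.697×10⁻⁴ m²; T_body⁴ − T_wall⁴ = 1.939×10⁸ − 1.088×10¹⁰ = -1.069×10¹⁰ K⁴.
|P_net| = 0.96·5.67×10⁻⁸·6.697×10⁻⁴·1.069×10¹⁰.

P_net ≈ 0.390 W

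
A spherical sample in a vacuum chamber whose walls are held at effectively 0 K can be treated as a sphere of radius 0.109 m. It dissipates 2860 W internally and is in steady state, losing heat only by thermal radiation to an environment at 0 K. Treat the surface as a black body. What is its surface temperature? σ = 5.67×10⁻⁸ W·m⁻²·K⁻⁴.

T ≈ 762 K

Steady state: internal power = radiated power, P = εσA T⁴.
Radiating area A = 4πr² = 0.1493 m².
T⁴ = P/(εσA) = 2860/(1.0·5.67×10⁻⁸·0.1493) = 3.378×10¹¹ K⁴.
T = (3.378×10¹¹)^(1/4).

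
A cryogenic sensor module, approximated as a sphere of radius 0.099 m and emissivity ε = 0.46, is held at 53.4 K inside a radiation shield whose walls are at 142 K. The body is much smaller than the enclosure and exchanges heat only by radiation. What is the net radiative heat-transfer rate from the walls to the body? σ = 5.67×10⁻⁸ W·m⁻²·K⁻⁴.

P_net ≈ 1.28 W

For a small grey body in a large enclosure: P_net = εσA(T_body⁴ − T_wall⁴).
A = 4πr² = 0.1232 m²; T_body⁴ − T_wall⁴ = 8.131×10⁶ − 4.066×10⁸ = -3.985×10⁸ K⁴.
|P_net| = 0.46·5.67×10⁻⁸·0.1232·3.985×10⁸.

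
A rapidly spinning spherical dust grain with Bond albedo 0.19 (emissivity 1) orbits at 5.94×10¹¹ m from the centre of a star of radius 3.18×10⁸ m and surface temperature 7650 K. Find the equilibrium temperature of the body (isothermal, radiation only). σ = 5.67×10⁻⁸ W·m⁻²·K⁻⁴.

The star's surface emits σT_*⁴; at distance d the flux is S = σT_*⁴(R_*/d)².
S = 5.67×10⁻⁸·(7650)⁴·(3.18×10⁸/5.94×10¹¹)² = 55.66 W/m².
For an isothermal sphere T⁴ = (1−a)S/(4σ) = 1.988×10⁸ K⁴.

T ≈ 119 K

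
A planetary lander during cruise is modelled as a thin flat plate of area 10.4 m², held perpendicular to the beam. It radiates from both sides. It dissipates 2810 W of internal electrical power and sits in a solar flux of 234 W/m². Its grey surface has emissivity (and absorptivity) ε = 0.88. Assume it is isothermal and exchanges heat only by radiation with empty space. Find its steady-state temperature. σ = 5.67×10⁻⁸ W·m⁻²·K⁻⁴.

T ≈ 263 K

At steady state, absorbed solar power + internal power = radiated power.
Absorbed: α·S·A_cross = 0.88·234·10.40 = 2142 W (cross-section A).
Total input = 2142 + 2810 = 4952 W.
Radiated: εσ·A_surf·T⁴ with A_surf = 2A = 20.80 m².
T⁴ = 4952/(0.88·5.67×10⁻⁸·20.80) = 4.771×10⁹ K⁴.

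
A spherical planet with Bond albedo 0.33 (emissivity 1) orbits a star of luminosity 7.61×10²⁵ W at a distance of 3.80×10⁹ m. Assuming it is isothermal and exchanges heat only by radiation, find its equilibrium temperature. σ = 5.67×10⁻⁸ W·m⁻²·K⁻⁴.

First find the stellar flux at distance d: S = L/(4πd²) = 7.61×10²⁵/(4π·(3.80×10⁹)²) = 4.194×10⁵ W/m².
For an isothermal sphere, absorbed (1−a)S·πr² = emitted σ·4πr²·T⁴, so T⁴ = (1−a)S/(4σ).
T⁴ = 0.670·4.194×10⁵/(4·5.67×10⁻⁸) = 1.239×10¹² K⁴.

T ≈ 1060 K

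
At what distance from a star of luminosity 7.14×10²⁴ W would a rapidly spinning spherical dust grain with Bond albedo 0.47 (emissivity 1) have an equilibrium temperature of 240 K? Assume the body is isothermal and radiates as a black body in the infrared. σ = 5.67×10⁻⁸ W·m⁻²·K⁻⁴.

d ≈ 2.00×10¹⁰ m

For an isothermal black-emitting sphere, (1−a)S·πr² = σ·4πr²·T⁴ ⇒ S = 4σT⁴/(1−a).
S = 4·5.67×10⁻⁸·(240)⁴/0.530 = 1420 W/m².
Flux falls as S = L/(4πd²), so d = √(L/(4πS)) = √(7.14×10²⁴/(4π·1420)).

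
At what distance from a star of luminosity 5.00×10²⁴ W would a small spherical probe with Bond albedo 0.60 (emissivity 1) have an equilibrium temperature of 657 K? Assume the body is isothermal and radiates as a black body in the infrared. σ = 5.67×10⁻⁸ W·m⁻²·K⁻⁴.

d ≈ 1.94×10⁹ m

For an isothermal black-emitting sphere, (1−a)S·πr² = σ·4πr²·T⁴ ⇒ S = 4σT⁴/(1−a).
S = 4·5.67×10⁻⁸·(657)⁴/0.400 = 1.056×10⁵ W/m².
Flux falls as S = L/(4πd²), so d = √(L/(4πS)) = √(5.00×10²⁴/(4π·1.056×10⁵)).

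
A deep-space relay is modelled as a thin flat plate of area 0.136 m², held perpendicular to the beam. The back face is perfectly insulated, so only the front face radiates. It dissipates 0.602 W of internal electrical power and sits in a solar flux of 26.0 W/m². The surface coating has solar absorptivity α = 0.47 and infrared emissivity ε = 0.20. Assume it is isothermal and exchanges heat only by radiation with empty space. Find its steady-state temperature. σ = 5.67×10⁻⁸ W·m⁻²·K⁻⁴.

At steady state, absorbed solar power + internal power = radiated power.
Absorbed: α·S·A_cross = 0.47·26.0·0.1360 = 1.662 W (cross-section A).
Total input = 1.662 + 0.602 = 2.264 W.
Radiated: εσ·A_surf·T⁴ with A_surf = A = 0.1360 m².
T⁴ = 2.264/(0.20·5.67×10⁻⁸·0.1360) = 1.468×10⁹ K⁴.

T ≈ 196 K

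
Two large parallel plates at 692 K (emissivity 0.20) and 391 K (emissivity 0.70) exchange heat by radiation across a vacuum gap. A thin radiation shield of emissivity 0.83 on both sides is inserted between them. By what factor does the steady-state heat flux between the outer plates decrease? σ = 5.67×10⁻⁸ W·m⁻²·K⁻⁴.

factor ≈ 1.26

Without shield: q₀ = σΔ(T⁴)/(1/ε₁+1/ε₂−1) with denominator 5.429.
With shield the two gaps are in series; the resistances add: (1/ε₁+1/ε_s−1)+(1/ε_s+1/ε₂−1) = 5.205+1.633 = 6.838.
Heat-flux ratio q₀/q = 6.838/5.429.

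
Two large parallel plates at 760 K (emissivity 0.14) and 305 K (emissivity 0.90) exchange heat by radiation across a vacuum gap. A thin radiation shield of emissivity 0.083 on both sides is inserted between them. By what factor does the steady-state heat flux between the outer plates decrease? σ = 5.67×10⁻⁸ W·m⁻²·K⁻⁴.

Without shield: q₀ = σΔ(T⁴)/(1/ε₁+1/ε₂−1) with denominator 7.254.
With shield the two gaps are in series; the resistances add: (1/ε₁+1/ε_s−1)+(1/ε_s+1/ε₂−1) = 18.19+12.16 = 30.35.
Heat-flux ratio q₀/q = 30.35/7.254.

factor ≈ 4.18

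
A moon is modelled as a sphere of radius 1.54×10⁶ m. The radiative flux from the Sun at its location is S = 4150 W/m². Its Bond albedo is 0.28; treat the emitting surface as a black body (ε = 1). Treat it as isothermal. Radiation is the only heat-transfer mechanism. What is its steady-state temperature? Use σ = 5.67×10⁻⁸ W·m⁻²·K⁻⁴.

T ≈ 339 K

At equilibrium, absorbed power = emitted power.
Absorbing cross-section = πr² = 7.451×10¹² m²; emitting surface = 4πr² = 2.980×10¹³ m² (ratio 4).
(1−a)S·A_cross = εσ·A_surf·T⁴  ⇒  T⁴ = (1−a)S/(4σ).
T⁴ = 0.720·4150/(4·5.67×10⁻⁸) = 1.317×10¹⁰ K⁴.
T = (1.317×10¹⁰)^(1/4).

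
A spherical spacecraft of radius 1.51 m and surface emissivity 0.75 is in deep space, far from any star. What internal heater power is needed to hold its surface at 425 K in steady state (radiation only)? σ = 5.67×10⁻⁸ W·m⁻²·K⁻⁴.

P = εσ·4πr²·T⁴.
4πr² = 28.65 m²; T⁴ = 3.263×10¹⁰ K⁴.
P = 0.75·5.67×10⁻⁸·28.65·3.263×10¹⁰.

P ≈ 39800 W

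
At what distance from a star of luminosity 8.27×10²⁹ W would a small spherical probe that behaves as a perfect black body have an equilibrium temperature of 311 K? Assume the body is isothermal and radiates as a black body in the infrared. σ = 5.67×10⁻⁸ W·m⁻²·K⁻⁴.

d ≈ 5.57×10¹² m

For an isothermal black-emitting sphere, (1−a)S·πr² = σ·4πr²·T⁴ ⇒ S = 4σT⁴/(1−a).
S = 4·5.67×10⁻⁸·(311)⁴/1.00 = 2122 W/m².
Flux falls as S = L/(4πd²), so d = √(L/(4πS)) = √(8.27×10²⁹/(4π·2122)).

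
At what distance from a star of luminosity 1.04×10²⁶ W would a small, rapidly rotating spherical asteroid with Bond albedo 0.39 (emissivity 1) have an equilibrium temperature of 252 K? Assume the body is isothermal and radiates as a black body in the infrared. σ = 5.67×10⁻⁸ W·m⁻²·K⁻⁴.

For an isothermal black-emitting sphere, (1−a)S·πr² = σ·4πr²·T⁴ ⇒ S = 4σT⁴/(1−a).
S = 4·5.67×10⁻⁸·(252)⁴/0.610 = 1499 W/m².
Flux falls as S = L/(4πd²), so d = √(L/(4πS)) = √(1.04×10²⁶/(4π·1499)).

d ≈ 7.43×10¹⁰ m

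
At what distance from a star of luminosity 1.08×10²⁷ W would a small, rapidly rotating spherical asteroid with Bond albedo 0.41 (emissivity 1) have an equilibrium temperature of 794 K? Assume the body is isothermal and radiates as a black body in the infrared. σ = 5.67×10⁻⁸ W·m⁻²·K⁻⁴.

d ≈ 2.37×10¹⁰ m

For an isothermal black-emitting sphere, (1−a)S·πr² = σ·4πr²·T⁴ ⇒ S = 4σT⁴/(1−a).
S = 4·5.67×10⁻⁸·(794)⁴/0.590 = 1.528×10⁵ W/m².
Flux falls as S = L/(4πd²), so d = √(L/(4πS)) = √(1.08×10²⁷/(4π·1.528×10⁵)).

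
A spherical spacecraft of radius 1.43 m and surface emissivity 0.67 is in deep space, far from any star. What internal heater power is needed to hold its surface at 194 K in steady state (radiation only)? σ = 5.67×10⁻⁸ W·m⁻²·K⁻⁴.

P ≈ 1380 W

P = εσ·4πr²·T⁴.
4πr² = 25.70 m²; T⁴ = 1.416×10⁹ K⁴.
P = 0.67·5.67×10⁻⁸·25.70·1.416×10⁹.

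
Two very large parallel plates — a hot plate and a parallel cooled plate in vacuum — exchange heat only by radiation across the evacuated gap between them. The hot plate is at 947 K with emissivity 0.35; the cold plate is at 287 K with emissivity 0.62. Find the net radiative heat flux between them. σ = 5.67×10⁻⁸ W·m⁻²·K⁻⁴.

q ≈ 13000 W/m²

For two infinite grey parallel plates, q = σ(T₁⁴ − T₂⁴)/(1/ε₁ + 1/ε₂ − 1).
T₁⁴ − T₂⁴ = 8.043×10¹¹ − 6.785×10⁹ = 7.975×10¹¹ K⁴.
1/ε₁ + 1/ε₂ − 1 = 2.857 + 1.613 − 1 = 3.470.
q = 5.67×10⁻⁸ × 7.975×10¹¹ / 3.470.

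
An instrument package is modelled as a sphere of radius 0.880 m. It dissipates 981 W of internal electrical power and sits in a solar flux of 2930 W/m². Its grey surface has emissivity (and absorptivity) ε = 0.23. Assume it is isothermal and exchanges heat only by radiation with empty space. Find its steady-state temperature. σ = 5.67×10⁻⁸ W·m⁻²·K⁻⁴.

At steady state, absorbed solar power + internal power = radiated power.
Absorbed: α·S·A_cross = 0.23·2930·2.433 = 1639 W (cross-section πr²).
Total input = 1639 + 981 = 2620 W.
Radiated: εσ·A_surf·T⁴ with A_surf = 4πr² = 9.731 m².
T⁴ = 2620/(0.23·5.67×10⁻⁸·9.731) = 2.065×10¹⁰ K⁴.

T ≈ 379 K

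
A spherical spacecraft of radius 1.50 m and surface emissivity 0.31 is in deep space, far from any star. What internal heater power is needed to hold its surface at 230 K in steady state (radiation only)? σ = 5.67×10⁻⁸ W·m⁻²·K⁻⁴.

P ≈ 1390 W

P = εσ·4πr²·T⁴.
4πr² = 28.27 m²; T⁴ = 2.798×10⁹ K⁴.
P = 0.31·5.67×10⁻⁸·28.27·2.798×10⁹.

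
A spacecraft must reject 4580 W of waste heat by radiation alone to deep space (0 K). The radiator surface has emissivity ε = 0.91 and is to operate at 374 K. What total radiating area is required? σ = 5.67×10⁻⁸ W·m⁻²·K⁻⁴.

P = εσA T⁴ ⇒ A = P/(εσT⁴).
T⁴ = 1.957×10¹⁰ K⁴.
A = 4580/(0.91 × 5.67×10⁻⁸ × 1.957×10¹⁰).

A ≈ 4.54 m²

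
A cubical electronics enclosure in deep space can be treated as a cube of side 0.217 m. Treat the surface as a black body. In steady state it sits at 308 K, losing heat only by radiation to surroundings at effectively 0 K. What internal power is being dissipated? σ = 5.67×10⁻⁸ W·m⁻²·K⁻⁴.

P ≈ 144 W

Steady state: P = εσA T⁴.
A = 6L² = 0.2825 m²; T⁴ = (308)⁴ = 8.999×10⁹ K⁴.
P = 1.0 × 5.67×10⁻⁸ × 0.2825 × 8.999×10⁹.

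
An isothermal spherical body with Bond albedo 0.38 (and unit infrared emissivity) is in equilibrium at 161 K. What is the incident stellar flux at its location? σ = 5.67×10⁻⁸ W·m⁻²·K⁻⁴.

(1−a)S·πr² = σ·4πr²·T⁴ ⇒ S = 4σT⁴/(1−a).
S = 4·5.67×10⁻⁸·6.719×10⁸/0.620.

S ≈ 246 W/m²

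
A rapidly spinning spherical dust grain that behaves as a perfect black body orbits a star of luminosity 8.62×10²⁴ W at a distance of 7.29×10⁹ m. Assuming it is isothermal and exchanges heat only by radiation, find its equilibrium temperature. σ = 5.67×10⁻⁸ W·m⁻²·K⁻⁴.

T ≈ 488 K

First find the stellar flux at distance d: S = L/(4πd²) = 8.62×10²⁴/(4π·(7.29×10⁹)²) = 12910 W/m².
For an isothermal sphere, absorbed (1−a)S·πr² = emitted σ·4πr²·T⁴, so T⁴ = (1−a)S/(4σ).
T⁴ = 1.00·12910/(4·5.67×10⁻⁸) = 5.691×10¹⁰ K⁴.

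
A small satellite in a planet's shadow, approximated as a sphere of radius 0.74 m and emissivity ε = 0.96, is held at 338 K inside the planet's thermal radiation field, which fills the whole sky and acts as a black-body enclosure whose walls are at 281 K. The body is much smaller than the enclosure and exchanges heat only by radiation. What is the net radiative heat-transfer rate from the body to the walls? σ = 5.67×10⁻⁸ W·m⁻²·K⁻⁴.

P_net ≈ 2550 W

For a small grey body in a large enclosure: P_net = εσA(T_body⁴ − T_wall⁴).
A = 4πr² = 6.881 m²; T_body⁴ − T_wall⁴ = 1.305×10¹⁰ − 6.235×10⁹ = 6.817×10⁹ K⁴.
|P_net| = 0.96·5.67×10⁻⁸·6.881·6.817×10⁹.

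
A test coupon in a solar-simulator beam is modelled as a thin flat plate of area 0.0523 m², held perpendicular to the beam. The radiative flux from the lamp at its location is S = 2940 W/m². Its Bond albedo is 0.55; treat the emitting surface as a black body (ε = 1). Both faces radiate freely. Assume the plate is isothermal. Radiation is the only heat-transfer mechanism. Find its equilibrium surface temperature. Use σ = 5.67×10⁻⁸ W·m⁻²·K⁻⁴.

T ≈ 329 K

At equilibrium, absorbed power = emitted power.
Absorbing cross-section = A = 0.05230 m²; emitting surface = 2A = 0.1046 m² (ratio 2).
(1−a)S·A_cross = εσ·A_surf·T⁴  ⇒  T⁴ = (1−a)S/(2σ).
T⁴ = 0.450·2940/(2·5.67×10⁻⁸) = 1.167×10¹⁰ K⁴.
T = (1.167×10¹⁰)^(1/4).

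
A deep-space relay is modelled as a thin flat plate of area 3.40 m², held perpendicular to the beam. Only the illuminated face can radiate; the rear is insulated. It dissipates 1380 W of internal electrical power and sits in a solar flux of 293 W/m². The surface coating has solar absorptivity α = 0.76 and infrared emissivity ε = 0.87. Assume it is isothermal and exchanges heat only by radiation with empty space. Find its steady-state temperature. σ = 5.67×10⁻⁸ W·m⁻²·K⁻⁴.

At steady state, absorbed solar power + internal power = radiated power.
Absorbed: α·S·A_cross = 0.76·293·3.400 = 757.1 W (cross-section A).
Total input = 757.1 + 1380 = 2137 W.
Radiated: εσ·A_surf·T⁴ with A_surf = A = 3.400 m².
T⁴ = 2137/(0.87·5.67×10⁻⁸·3.400) = 1.274×10¹⁰ K⁴.

T ≈ 336 K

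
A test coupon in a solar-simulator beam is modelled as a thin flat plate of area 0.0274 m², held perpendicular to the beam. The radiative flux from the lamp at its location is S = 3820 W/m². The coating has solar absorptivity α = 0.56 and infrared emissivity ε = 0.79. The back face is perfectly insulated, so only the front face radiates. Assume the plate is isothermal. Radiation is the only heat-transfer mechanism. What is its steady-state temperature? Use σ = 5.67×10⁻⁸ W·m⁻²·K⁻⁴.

At equilibrium, absorbed power = emitted power.
Absorbing cross-section = A = 0.02740 m²; emitting surface = A = 0.02740 m² (ratio 1).
αS·A_cross = εσ·A_surf·T⁴  ⇒  T⁴ = αS/(ε·1σ).
T⁴ = 0.560·3820/(0.79·1·5.67×10⁻⁸) = 4.776×10¹⁰ K⁴.
T = (4.776×10¹⁰)^(1/4).

T ≈ 467 K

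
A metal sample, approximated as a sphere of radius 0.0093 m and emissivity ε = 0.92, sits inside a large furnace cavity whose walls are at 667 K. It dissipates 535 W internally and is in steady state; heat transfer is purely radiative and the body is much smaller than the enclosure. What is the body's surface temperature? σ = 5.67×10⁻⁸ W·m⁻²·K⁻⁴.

For a small grey body in a large enclosure, net radiated power = εσA(T⁴ − T_w⁴).
Steady state: P = εσA(T⁴ − T_w⁴) with A = 4πr² = 0.001087 m².
T⁴ = P/(εσA) + T_w⁴ = 535/(0.92·5.67×10⁻⁸·0.001087) + (667)⁴
    = 9.436×10¹² + 1.979×10¹¹ = 9.634×10¹² K⁴.

T ≈ 1760 K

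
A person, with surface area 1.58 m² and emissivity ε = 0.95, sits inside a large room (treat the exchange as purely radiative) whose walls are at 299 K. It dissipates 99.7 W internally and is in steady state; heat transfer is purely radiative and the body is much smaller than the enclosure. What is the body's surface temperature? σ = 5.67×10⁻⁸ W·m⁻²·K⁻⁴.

For a small grey body in a large enclosure, net radiated power = εσA(T⁴ − T_w⁴).
Steady state: P = εσA(T⁴ − T_w⁴) with A = 1.58 m².
T⁴ = P/(εσA) + T_w⁴ = 99.7/(0.95·5.67×10⁻⁸·1.580) + (299)⁴
    = 1.171×10⁹ + 7.993×10⁹ = 9.164×10⁹ K⁴.

T ≈ 309 K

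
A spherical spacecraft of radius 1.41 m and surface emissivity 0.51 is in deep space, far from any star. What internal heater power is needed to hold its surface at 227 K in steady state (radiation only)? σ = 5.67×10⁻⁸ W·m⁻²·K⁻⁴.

P = εσ·4πr²·T⁴.
4πr² = 24.98 m²; T⁴ = 2.655×10⁹ K⁴.
P = 0.51·5.67×10⁻⁸·24.98·2.655×10⁹.

P ≈ 1920 W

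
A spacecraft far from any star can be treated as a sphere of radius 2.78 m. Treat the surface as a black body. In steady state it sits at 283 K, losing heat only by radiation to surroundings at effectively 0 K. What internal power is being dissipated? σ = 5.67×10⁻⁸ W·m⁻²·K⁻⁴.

Steady state: P = εσA T⁴.
A = 4πr² = 97.12 m²; T⁴ = (283)⁴ = 6.414×10⁹ K⁴.
P = 1.0 × 5.67×10⁻⁸ × 97.12 × 6.414×10⁹.

P ≈ 35300 W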